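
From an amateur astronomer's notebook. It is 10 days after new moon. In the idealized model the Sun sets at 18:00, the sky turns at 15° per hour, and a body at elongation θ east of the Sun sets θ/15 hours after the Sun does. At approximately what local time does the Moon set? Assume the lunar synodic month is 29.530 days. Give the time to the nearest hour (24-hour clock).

Elongation θ = 360° × 10/29.530 ≈ 121.9°.
The Moon trails the Sun by θ/15 = 121.9/15 ≈ 8.13 hours.
18:00 + 8.13 h ≈ 02:08 → 02:00 to the nearest hour.

02:00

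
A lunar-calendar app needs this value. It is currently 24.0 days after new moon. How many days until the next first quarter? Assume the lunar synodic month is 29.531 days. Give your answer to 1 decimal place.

First quarter is 0.25 of the way through the cycle: age 0.25 × 29.531 = 7.383 d.
Already past this cycle's first quarter; the next is at 7.383 + 29.531 = 36.914 d, so 36.914 − 24.0 = 12.914 days.

12.9 days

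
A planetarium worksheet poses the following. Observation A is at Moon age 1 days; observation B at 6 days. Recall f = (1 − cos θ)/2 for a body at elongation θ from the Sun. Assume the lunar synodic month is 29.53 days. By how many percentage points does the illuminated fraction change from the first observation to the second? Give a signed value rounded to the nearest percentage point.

+34 pp

θ₁ = 360° × 1/29.53 = 12.2°, f₁ = (1 − cos θ₁)/2 = 0.011.
θ₂ = 360° × 6/29.53 = 73.1°, f₂ = (1 − cos θ₂)/2 = 0.355.
Change = f₂ − f₁ = +0.344 → +34 percentage points.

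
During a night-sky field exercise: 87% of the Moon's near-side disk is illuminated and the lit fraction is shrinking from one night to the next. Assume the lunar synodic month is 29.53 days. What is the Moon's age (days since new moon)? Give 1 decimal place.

18.2 days

From f = (1 − cos θ)/2: cos θ = 1 − 2×0.87 = -0.740; arccos → 137.7°.
Since the Moon is past full (waning), take the reflex angle: θ = 360° − 137.7° = 222.3°.
That fraction of the synodic month is 222.3/360 × 29.53 d ≈ 18.23 d.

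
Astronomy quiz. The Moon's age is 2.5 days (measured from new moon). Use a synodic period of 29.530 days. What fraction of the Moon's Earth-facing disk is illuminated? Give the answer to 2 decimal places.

The Moon has covered 2.5/29.530 of its cycle, so θ ≈ 360° × 2.5/29.530 = 30.5°.
cos 30.5° = 0.862, so f = (1 − 0.862)/2 = 0.069.

0.07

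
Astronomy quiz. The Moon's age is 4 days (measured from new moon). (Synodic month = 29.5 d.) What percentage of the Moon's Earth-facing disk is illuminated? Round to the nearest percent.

17%

The Moon has covered 4/29.5 of its cycle, so θ ≈ 360° × 4/29.5 = 48.8°.
With cos θ = 0.659, the lit fraction is (1 − 0.659)/2 ≈ 0.171, so 17%.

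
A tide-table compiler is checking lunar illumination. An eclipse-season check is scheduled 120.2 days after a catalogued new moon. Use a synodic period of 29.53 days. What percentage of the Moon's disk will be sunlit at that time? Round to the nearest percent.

Reduce mod P: 120.2 − 4×29.53 = 2.08 d into the current lunation.
The Moon has covered 2.08/29.53 of its cycle, so θ ≈ 360° × 2.08/29.53 = 25.4°.
With cos θ = 0.904, the lit fraction is (1 − 0.904)/2 ≈ 0.048, so 5%.

5%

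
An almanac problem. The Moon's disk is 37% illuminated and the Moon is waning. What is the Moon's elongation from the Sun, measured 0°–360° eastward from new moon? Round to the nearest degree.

285°

cos θ = 1 − 2f = 0.260, giving a principal value of 74.9°.
Waning ⇒ past full, so θ = 360° − 74.9° = 285.1°.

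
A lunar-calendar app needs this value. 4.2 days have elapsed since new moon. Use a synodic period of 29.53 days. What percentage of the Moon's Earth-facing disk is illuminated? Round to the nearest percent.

19%

The Moon has covered 4.2/29.53 of its cycle, so θ ≈ 360° × 4.2/29.53 = 51.2°.
With cos θ = 0.627, the lit fraction is (1 − 0.627)/2 ≈ 0.187, so 19%.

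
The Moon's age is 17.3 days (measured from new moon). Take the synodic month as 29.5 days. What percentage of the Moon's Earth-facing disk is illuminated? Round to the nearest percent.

Elongation θ = 360° × 17.3/29.5 ≈ 211.1°.
cos 211.1° = (-0.856), so f = (1 − (-0.856))/2 = 0.928, so 93%.

93%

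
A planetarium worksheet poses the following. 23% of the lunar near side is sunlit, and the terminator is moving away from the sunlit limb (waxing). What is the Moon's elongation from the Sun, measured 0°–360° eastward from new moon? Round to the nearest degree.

57°

From f = (1 − cos θ)/2: cos θ = 1 − 2×0.23 = 0.540; arccos → 57.3°.
Before full moon the principal value applies: θ = 57.3°.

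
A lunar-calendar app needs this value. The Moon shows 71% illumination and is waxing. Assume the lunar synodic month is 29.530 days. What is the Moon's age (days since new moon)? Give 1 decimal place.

cos θ = 1 − 2f = -0.420, giving a principal value of 114.8°.
Before full moon the principal value applies: θ = 114.8°.
Age = 29.530 × 114.8°/360° ≈ 9.42 days.

9.4 days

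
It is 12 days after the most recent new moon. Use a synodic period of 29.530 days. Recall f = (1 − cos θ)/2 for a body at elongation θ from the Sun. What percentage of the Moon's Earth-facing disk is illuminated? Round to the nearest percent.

The Moon has covered 12/29.530 of its cycle, so θ ≈ 360° × 12/29.530 = 146.3°.
With cos θ = (-0.832), the lit fraction is (1 − (-0.832))/2 ≈ 0.916, so 92%.

92%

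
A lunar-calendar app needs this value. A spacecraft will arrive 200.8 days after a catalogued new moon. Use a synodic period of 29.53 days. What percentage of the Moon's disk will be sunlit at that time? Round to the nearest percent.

35%

200.8 d spans 6 complete synodic months (6 × 29.53 = 177.18 d) plus 23.62 d.
Elongation θ = 360° × 23.62/29.53 ≈ 288.0°.
Illuminated fraction = (1 − cos 288.0°)/2 = (1 − 0.308)/2 ≈ 0.346, so 35%.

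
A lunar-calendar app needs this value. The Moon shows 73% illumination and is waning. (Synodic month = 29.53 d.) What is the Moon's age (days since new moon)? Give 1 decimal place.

Invert f = (1 − cos θ)/2 to get cos θ = 1 − 2(0.73) = -0.460, hence θ₀ = arccos -0.460 = 117.4°.
A waning Moon lies in 180°–360°, so θ = 360° − 117.4° = 242.6°.
That fraction of the synodic month is 242.6/360 × 29.53 d ≈ 19.90 d.

19.9 days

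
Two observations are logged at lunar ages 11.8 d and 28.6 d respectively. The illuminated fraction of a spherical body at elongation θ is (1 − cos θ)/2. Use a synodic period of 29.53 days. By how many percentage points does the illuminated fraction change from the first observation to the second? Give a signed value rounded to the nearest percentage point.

-89 percentage points

θ₁ = 360° × 11.8/29.53 = 143.9°, f₁ = (1 − cos θ₁)/2 = 0.904.
θ₂ = 360° × 28.6/29.53 = 348.7°, f₂ = (1 − cos θ₂)/2 = 0.010.
Change = f₂ − f₁ = -0.894 → -89 percentage points.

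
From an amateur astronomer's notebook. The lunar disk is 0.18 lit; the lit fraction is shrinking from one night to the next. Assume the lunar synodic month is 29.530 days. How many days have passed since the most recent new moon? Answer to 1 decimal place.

From f = (1 − cos θ)/2: cos θ = 1 − 2×0.18 = 0.640; arccos → 50.2°.
Since the Moon is past full (waning), take the reflex angle: θ = 360° − 50.2° = 309.8°.
That fraction of the synodic month is 309.8/360 × 29.530 d ≈ 25.41 d.

25.4 days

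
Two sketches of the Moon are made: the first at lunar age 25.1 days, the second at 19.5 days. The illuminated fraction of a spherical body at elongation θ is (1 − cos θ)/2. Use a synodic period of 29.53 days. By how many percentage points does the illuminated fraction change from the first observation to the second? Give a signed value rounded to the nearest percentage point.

+56 percentage points

First observation: θ = 360°·25.1/29.53 = 306.0°, so f = 0.206.
Second observation: θ = 237.7°, f = 0.767.
Δf = 0.767 − 0.206 = +0.561, i.e. +56 pp.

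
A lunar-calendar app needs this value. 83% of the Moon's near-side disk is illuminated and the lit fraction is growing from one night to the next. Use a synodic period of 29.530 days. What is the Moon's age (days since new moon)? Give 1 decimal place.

From f = (1 − cos θ)/2: cos θ = 1 − 2×0.83 = -0.660; arccos → 131.3°.
Before full moon the principal value applies: θ = 131.3°.
That fraction of the synodic month is 131.3/360 × 29.530 d ≈ 10.77 d.

10.8 days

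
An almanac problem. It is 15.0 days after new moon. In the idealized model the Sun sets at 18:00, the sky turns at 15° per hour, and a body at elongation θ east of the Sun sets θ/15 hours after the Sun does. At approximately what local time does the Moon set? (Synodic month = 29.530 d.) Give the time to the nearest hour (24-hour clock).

The Moon has covered 15.0/29.530 of its cycle, so θ ≈ 360° × 15.0/29.530 = 182.9°.
Delay after the Sun = 182.9° / (15°/h) ≈ 12.19 h.
18:00 + 12.19 h ≈ 06:11 → 06:00 to the nearest hour.

06:00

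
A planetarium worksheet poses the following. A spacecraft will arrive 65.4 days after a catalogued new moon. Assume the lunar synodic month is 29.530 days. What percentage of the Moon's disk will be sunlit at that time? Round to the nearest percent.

39%

Reduce mod P: 65.4 − 2×29.530 = 6.34 d into the current lunation.
Elongation θ = 360° × 6.34/29.530 ≈ 77.3°.
With cos θ = 0.220, the lit fraction is (1 − 0.220)/2 ≈ 0.390, so 39%.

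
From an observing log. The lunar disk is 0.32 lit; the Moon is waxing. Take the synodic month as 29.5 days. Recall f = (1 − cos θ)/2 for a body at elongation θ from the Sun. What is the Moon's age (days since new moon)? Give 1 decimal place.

Invert f = (1 − cos θ)/2 to get cos θ = 1 − 2(0.32) = 0.360, hence θ₀ = arccos 0.360 = 68.9°.
Before full moon the principal value applies: θ = 68.9°.
At 360°/29.5 d per day, 68.9° corresponds to 5.65 days.

5.6 days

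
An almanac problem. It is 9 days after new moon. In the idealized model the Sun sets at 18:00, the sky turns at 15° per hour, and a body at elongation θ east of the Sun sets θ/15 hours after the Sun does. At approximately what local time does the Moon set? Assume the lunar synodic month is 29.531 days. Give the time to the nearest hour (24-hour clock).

Elongation θ = 360° × 9/29.531 ≈ 109.7°.
The Moon trails the Sun by θ/15 = 109.7/15 ≈ 7.31 hours.
18:00 + 7.31 h ≈ 01:19 → 01:00 to the nearest hour.

01:00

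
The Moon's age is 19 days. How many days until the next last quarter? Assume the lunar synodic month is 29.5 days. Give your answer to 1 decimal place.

Last quarter is 0.75 of the way through the cycle: age 0.75 × 29.5 = 22.125 d.
So 3.125 days remain (22.125 − 19).

3.1 days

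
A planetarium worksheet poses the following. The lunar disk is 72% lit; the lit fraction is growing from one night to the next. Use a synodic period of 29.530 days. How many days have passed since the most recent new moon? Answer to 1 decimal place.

Invert f = (1 − cos θ)/2 to get cos θ = 1 − 2(0.72) = -0.440, hence θ₀ = arccos -0.440 = 116.1°.
Before full moon the principal value applies: θ = 116.1°.
Age = 29.530 × 116.1°/360° ≈ 9.52 days.

9.5 days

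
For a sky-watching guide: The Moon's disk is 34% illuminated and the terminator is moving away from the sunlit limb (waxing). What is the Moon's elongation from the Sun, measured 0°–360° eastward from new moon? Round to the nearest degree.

cos θ = 1 − 2f = 0.320, giving a principal value of 71.3°.
Before full moon the principal value applies: θ = 71.3°.

71°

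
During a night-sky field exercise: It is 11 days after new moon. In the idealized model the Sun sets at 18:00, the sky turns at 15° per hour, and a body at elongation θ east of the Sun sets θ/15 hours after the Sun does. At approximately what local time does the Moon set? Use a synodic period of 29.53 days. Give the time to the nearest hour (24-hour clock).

Elongation θ = 360° × 11/29.53 ≈ 134.1°.
The Moon trails the Sun by θ/15 = 134.1/15 ≈ 8.94 hours.
18:00 + 8.94 h ≈ 02:56 → 03:00 to the nearest hour.

03:00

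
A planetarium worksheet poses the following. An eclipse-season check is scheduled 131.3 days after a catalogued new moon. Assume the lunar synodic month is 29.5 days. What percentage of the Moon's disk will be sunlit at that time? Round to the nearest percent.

Reduce mod P: 131.3 − 4×29.5 = 13.30 d into the current lunation.
The Moon has covered 13.30/29.5 of its cycle, so θ ≈ 360° × 13.30/29.5 = 162.3°.
cos 162.3° = (-0.953), so f = (1 − (-0.953))/2 = 0.976, so 98%.

98%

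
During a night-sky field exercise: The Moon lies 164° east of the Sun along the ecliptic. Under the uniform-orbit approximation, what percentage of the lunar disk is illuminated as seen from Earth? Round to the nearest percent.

98%

Half-versine of 164°: (1 − (-0.961))/2 = 0.981, i.e. 98%.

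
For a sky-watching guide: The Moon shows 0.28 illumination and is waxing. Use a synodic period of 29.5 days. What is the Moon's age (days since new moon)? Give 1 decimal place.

Invert f = (1 − cos θ)/2 to get cos θ = 1 − 2(0.28) = 0.440, hence θ₀ = arccos 0.440 = 63.9°.
Waxing ⇒ before full, so θ = 63.9°.
At 360°/29.5 d per day, 63.9° corresponds to 5.24 days.

5.2 days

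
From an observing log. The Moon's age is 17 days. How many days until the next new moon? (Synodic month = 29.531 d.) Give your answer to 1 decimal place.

The next new moon completes the synodic month: 29.531 − 17 = 12.531 days.

12.5 days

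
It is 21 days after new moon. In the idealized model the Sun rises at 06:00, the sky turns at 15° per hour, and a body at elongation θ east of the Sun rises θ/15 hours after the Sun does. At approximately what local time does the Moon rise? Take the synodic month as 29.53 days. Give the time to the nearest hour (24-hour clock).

23:00

Elongation θ = 360° × 21/29.53 ≈ 256.0°.
Delay after the Sun = 256.0° / (15°/h) ≈ 17.07 h.
06:00 + 17.07 h ≈ 23:04 → 23:00 to the nearest hour.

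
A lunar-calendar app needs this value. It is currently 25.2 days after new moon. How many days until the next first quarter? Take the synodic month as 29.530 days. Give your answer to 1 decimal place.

First quarter occurs at elongation 90°, i.e. at age 29.530 × 90/360 = 7.383 d.
This lunation's first quarter (7.383 d) has passed, so add one period: 36.913 − 25.2 = 11.713 days.

11.7 days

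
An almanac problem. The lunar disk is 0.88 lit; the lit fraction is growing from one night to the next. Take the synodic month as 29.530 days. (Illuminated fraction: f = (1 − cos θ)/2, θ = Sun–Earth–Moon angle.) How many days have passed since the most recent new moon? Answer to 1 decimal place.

11.4 days

Invert f = (1 − cos θ)/2 to get cos θ = 1 − 2(0.88) = -0.760, hence θ₀ = arccos -0.760 = 139.5°.
Before full moon the principal value applies: θ = 139.5°.
At 360°/29.530 d per day, 139.5° corresponds to 11.44 days.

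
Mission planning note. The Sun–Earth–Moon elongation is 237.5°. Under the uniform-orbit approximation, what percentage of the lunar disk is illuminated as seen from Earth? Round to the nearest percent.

cos 237.5° = (-0.537), so f = (1 − (-0.537))/2 = 0.769, i.e. 77%.

77%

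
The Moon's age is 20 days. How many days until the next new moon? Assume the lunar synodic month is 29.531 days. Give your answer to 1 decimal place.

9.5 days

One full lunation from the last new moon is 29.531 d; remaining = 29.531 − 20 = 9.531 d.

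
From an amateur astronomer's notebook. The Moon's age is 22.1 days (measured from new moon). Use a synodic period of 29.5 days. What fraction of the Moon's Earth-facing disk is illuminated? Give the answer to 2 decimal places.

Phase angle: θ = 360°·(22.1 d)/(29.5 d) = 269.7°.
cos 269.7° = (-0.005), so f = (1 − (-0.005))/2 = 0.503.

0.50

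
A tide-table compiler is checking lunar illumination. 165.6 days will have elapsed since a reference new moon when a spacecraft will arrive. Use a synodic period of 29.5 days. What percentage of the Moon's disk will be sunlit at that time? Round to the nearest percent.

165.6 d spans 5 complete synodic months (5 × 29.5 = 147.50 d) plus 18.10 d.
Phase angle: θ = 360°·(18.10 d)/(29.5 d) = 220.9°.
cos 220.9° = (-0.756), so f = (1 − (-0.756))/2 = 0.878, so 88%.

88%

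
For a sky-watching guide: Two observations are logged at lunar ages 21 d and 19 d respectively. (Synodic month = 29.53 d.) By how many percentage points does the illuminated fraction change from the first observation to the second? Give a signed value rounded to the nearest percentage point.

First observation: θ = 360°·21/29.53 = 256.0°, so f = 0.621.
Second observation: θ = 231.6°, f = 0.810.
Δf = 0.810 − 0.621 = +0.190, i.e. +19 pp.

+19 pp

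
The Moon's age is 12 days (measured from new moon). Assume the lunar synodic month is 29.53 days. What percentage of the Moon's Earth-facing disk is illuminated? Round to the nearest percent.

92%

Elongation θ = 360° × 12/29.53 ≈ 146.3°.
With cos θ = (-0.832), the lit fraction is (1 − (-0.832))/2 ≈ 0.916, so 92%.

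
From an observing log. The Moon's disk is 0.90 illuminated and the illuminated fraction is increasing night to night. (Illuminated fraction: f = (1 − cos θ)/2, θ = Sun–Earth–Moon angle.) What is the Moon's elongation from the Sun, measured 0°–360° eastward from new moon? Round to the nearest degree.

143°

Invert f = (1 − cos θ)/2 to get cos θ = 1 − 2(0.90) = -0.800, hence θ₀ = arccos -0.800 = 143.1°.
Before full moon the principal value applies: θ = 143.1°.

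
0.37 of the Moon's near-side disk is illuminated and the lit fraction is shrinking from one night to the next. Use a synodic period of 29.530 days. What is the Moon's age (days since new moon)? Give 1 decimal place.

Invert f = (1 − cos θ)/2 to get cos θ = 1 − 2(0.37) = 0.260, hence θ₀ = arccos 0.260 = 74.9°.
Since the Moon is past full (waning), take the reflex angle: θ = 360° − 74.9° = 285.1°.
That fraction of the synodic month is 285.1/360 × 29.530 d ≈ 23.38 d.

23.4 days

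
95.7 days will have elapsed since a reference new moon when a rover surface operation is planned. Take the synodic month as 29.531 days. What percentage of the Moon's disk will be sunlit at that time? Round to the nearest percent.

47%

95.7 d spans 3 complete synodic months (3 × 29.531 = 88.59 d) plus 7.11 d.
Phase angle: θ = 360°·(7.11 d)/(29.531 d) = 86.6°.
cos 86.6° = 0.059, so f = (1 − 0.059)/2 = 0.471, so 47%.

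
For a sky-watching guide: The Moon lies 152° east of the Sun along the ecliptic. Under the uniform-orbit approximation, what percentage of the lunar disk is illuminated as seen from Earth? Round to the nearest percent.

Half-versine of 152°: (1 − (-0.883))/2 = 0.941, i.e. 94%.

94%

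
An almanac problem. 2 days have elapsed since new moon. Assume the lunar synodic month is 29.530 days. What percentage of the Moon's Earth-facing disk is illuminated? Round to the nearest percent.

4%

The Moon has covered 2/29.530 of its cycle, so θ ≈ 360° × 2/29.530 = 24.4°.
cos 24.4° = 0.911, so f = (1 − 0.911)/2 = 0.045, so 4%.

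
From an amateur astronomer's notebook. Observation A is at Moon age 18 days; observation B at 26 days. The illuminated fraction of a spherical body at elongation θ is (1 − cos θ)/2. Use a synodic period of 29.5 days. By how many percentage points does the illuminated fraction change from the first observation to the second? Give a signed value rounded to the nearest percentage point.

θ₁ = 360° × 18/29.5 = 219.7°, f₁ = (1 − cos θ₁)/2 = 0.885.
θ₂ = 360° × 26/29.5 = 317.3°, f₂ = (1 − cos θ₂)/2 = 0.133.
Change = f₂ − f₁ = -0.752 → -75 percentage points.

-75 pp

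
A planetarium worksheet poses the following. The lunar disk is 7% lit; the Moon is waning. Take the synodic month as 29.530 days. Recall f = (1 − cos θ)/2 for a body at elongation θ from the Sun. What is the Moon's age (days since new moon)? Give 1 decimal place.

27.0 days

From f = (1 − cos θ)/2: cos θ = 1 − 2×0.07 = 0.860; arccos → 30.7°.
Waning ⇒ past full, so θ = 360° − 30.7° = 329.3°.
Age = 29.530 × 329.3°/360° ≈ 27.01 days.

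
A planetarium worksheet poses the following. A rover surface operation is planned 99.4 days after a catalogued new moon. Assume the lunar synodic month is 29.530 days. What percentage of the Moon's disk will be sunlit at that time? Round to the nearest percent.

Reduce mod P: 99.4 − 3×29.530 = 10.81 d into the current lunation.
The Moon has covered 10.81/29.530 of its cycle, so θ ≈ 360° × 10.81/29.530 = 131.8°.
Illuminated fraction = (1 − cos 131.8°)/2 = (1 − (-0.666))/2 ≈ 0.833, so 83%.

83%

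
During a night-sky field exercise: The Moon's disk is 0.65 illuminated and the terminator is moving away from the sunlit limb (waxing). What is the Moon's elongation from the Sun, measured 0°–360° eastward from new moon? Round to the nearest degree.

107°

Invert f = (1 − cos θ)/2 to get cos θ = 1 − 2(0.65) = -0.300, hence θ₀ = arccos -0.300 = 107.5°.
The Moon is waxing (0°–180°), so θ = 107.5° directly.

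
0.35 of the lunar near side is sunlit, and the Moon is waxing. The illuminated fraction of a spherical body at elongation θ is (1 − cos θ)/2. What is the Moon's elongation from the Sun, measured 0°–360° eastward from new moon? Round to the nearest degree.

cos θ = 1 − 2f = 0.300, giving a principal value of 72.5°.
Waxing ⇒ before full, so θ = 72.5°.

73°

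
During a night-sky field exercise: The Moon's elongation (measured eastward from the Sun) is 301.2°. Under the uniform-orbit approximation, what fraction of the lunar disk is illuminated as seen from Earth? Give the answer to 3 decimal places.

cos 301.2° = 0.518, so f = (1 − 0.518)/2 = 0.241.

0.241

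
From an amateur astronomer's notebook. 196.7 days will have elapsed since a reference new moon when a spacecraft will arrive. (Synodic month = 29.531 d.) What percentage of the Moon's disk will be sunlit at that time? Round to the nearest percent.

77%

196.7 d spans 6 complete synodic months (6 × 29.531 = 177.19 d) plus 19.51 d.
Elongation θ = 360° × 19.51/29.531 ≈ 237.9°.
Illuminated fraction = (1 − cos 237.9°)/2 = (1 − (-0.532))/2 ≈ 0.766, so 77%.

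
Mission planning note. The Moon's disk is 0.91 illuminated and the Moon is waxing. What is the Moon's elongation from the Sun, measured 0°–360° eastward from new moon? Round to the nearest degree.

145°

From f = (1 − cos θ)/2: cos θ = 1 − 2×0.91 = -0.820; arccos → 145.1°.
Waxing ⇒ before full, so θ = 145.1°.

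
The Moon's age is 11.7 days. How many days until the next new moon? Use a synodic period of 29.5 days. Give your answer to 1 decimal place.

The next new moon completes the synodic month: 29.5 − 11.7 = 17.800 days.

17.8 days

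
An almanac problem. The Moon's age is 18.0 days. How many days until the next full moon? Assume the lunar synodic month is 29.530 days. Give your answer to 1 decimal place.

Full moon occurs at elongation 180°, i.e. at age 29.530 × 180/360 = 14.765 d.
This lunation's full moon (14.765 d) has passed, so add one period: 44.295 − 18.0 = 26.295 days.

26.3 days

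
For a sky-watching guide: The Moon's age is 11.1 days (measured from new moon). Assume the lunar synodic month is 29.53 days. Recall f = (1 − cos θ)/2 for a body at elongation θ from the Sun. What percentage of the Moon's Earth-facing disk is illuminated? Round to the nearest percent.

86%

Elongation θ = 360° × 11.1/29.53 ≈ 135.3°.
Illuminated fraction = (1 − cos 135.3°)/2 = (1 − (-0.711))/2 ≈ 0.856, so 86%.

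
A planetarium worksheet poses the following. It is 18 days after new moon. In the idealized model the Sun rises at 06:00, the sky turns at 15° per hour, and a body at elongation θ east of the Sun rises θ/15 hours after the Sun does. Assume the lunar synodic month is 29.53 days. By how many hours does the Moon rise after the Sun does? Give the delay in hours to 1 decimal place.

14.6 h

The Moon has covered 18/29.53 of its cycle, so θ ≈ 360° × 18/29.53 = 219.4°.
At 15° of sky rotation per hour, 219.4° corresponds to a 14.63 h lag.
So the Moon rises 14.63 h after the Sun.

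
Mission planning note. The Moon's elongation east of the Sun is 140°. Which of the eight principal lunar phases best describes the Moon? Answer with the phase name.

140° lies in the waxing gibbous sector of the 8-phase cycle.

waxing gibbous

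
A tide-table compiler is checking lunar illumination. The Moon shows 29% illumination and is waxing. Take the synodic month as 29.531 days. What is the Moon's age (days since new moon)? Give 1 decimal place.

Invert f = (1 − cos θ)/2 to get cos θ = 1 − 2(0.29) = 0.420, hence θ₀ = arccos 0.420 = 65.2°.
Waxing ⇒ before full, so θ = 65.2°.
Age = 29.531 × 65.2°/360° ≈ 5.35 days.

5.3 days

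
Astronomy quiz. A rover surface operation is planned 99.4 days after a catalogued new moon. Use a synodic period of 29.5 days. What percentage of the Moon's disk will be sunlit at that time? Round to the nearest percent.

84%

99.4/29.5 = 3.369 lunations, so 3 complete cycles and 10.90 d into the next.
Elongation θ = 360° × 10.90/29.5 ≈ 133.0°.
Illuminated fraction = (1 − cos 133.0°)/2 = (1 − (-0.682))/2 ≈ 0.841, so 84%.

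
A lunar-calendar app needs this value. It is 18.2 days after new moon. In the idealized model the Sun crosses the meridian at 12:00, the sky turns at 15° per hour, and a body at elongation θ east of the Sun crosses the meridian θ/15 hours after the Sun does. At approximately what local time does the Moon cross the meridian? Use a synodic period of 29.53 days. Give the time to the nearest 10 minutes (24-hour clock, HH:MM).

02:50

The Moon has covered 18.2/29.53 of its cycle, so θ ≈ 360° × 18.2/29.53 = 221.9°.
At 15° of sky rotation per hour, 221.9° corresponds to a 14.79 h lag.
12:00 + 14.792 h ≈ 02:48 → 02:50 to the nearest ten minutes.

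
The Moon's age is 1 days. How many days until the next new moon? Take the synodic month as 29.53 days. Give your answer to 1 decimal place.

One full lunation from the last new moon is 29.53 d; remaining = 29.53 − 1 = 28.530 d.

28.5 days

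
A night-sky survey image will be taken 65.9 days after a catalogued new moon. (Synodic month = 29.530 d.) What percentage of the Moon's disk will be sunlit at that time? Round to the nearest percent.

Reduce mod P: 65.9 − 2×29.530 = 6.84 d into the current lunation.
Phase angle: θ = 360°·(6.84 d)/(29.530 d) = 83.4°.
With cos θ = 0.115, the lit fraction is (1 − 0.115)/2 ≈ 0.442, so 44%.

44%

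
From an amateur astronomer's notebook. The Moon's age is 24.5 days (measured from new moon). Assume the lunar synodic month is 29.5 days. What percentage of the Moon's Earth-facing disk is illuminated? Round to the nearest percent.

26%

Phase angle: θ = 360°·(24.5 d)/(29.5 d) = 299.0°.
Illuminated fraction = (1 − cos 299.0°)/2 = (1 − 0.485)/2 ≈ 0.258, so 26%.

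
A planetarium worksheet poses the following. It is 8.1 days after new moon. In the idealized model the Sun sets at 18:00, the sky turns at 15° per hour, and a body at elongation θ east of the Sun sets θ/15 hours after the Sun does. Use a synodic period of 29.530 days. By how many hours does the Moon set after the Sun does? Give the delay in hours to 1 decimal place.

6.6 h

Phase angle: θ = 360°·(8.1 d)/(29.530 d) = 98.7°.
The Moon trails the Sun by θ/15 = 98.7/15 ≈ 6.58 hours.
So the Moon sets 6.58 h after the Sun.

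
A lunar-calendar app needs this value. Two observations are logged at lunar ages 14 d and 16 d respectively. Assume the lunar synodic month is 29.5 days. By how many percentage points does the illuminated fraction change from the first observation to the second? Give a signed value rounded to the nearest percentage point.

First observation: θ = 360°·14/29.5 = 170.8°, so f = 0.994.
Second observation: θ = 195.3°, f = 0.982.
Δf = 0.982 − 0.994 = -0.011, i.e. -1 pp.

-1 percentage points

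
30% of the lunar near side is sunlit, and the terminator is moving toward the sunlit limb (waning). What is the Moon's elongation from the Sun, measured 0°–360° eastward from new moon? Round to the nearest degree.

294°

cos θ = 1 − 2f = 0.400, giving a principal value of 66.4°.
Since the Moon is past full (waning), take the reflex angle: θ = 360° − 66.4° = 293.6°.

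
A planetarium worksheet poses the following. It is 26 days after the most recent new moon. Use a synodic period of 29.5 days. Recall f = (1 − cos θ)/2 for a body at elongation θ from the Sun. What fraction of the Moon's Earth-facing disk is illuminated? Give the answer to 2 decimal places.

0.13

Elongation θ = 360° × 26/29.5 ≈ 317.3°.
cos 317.3° = 0.735, so f = (1 − 0.735)/2 = 0.133.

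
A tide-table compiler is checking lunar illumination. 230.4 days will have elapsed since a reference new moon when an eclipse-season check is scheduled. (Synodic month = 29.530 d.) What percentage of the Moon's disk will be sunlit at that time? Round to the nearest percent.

Reduce mod P: 230.4 − 7×29.530 = 23.69 d into the current lunation.
The Moon has covered 23.69/29.530 of its cycle, so θ ≈ 360° × 23.69/29.530 = 288.8°.
cos 288.8° = 0.322, so f = (1 − 0.322)/2 = 0.339, so 34%.

34%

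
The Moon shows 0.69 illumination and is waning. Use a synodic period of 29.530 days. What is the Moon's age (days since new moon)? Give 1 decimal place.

Invert f = (1 − cos θ)/2 to get cos θ = 1 − 2(0.69) = -0.380, hence θ₀ = arccos -0.380 = 112.3°.
Since the Moon is past full (waning), take the reflex angle: θ = 360° − 112.3° = 247.7°.
Age = 29.530 × 247.7°/360° ≈ 20.32 days.

20.3 days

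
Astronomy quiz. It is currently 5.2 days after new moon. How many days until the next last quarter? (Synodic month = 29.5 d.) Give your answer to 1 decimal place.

Last quarter is 0.75 of the way through the cycle: age 0.75 × 29.5 = 22.125 d.
That is 22.125 − 5.2 = 16.925 days ahead.

16.9 days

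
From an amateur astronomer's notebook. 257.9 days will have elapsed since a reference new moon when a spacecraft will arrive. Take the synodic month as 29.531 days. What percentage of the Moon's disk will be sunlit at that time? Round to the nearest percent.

257.9/29.531 = 8.733 lunations, so 8 complete cycles and 21.65 d into the next.
The Moon has covered 21.65/29.531 of its cycle, so θ ≈ 360° × 21.65/29.531 = 264.0°.
Illuminated fraction = (1 − cos 264.0°)/2 = (1 − (-0.105))/2 ≈ 0.553, so 55%.

55%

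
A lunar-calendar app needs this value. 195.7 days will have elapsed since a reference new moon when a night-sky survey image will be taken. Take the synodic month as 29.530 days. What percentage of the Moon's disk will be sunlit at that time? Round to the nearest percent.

85%

195.7/29.530 = 6.627 lunations, so 6 complete cycles and 18.52 d into the next.
Elongation θ = 360° × 18.52/29.530 ≈ 225.8°.
Illuminated fraction = (1 − cos 225.8°)/2 = (1 − (-0.697))/2 ≈ 0.849, so 85%.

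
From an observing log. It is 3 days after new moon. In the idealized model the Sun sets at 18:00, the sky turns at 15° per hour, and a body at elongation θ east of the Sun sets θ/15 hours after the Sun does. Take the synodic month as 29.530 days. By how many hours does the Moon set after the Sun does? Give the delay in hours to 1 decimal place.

The Moon has covered 3/29.530 of its cycle, so θ ≈ 360° × 3/29.530 = 36.6°.
Delay after the Sun = 36.6° / (15°/h) ≈ 2.44 h.
So the Moon sets 2.44 h after the Sun.

2.4 h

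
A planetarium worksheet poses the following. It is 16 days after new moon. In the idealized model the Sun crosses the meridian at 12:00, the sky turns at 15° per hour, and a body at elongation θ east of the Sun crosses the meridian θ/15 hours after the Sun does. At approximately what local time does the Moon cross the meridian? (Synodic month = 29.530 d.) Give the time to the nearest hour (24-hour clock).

Elongation θ = 360° × 16/29.530 ≈ 195.1°.
Delay after the Sun = 195.1° / (15°/h) ≈ 13.00 h.
12:00 + 13.00 h ≈ 01:00 → 01:00 to the nearest hour.

01:00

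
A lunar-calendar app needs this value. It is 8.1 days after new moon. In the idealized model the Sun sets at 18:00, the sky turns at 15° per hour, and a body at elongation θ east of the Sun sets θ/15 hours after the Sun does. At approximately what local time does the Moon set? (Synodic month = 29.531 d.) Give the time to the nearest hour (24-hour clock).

01:00

The Moon has covered 8.1/29.531 of its cycle, so θ ≈ 360° × 8.1/29.531 = 98.7°.
At 15° of sky rotation per hour, 98.7° corresponds to a 6.58 h lag.
18:00 + 6.58 h ≈ 00:35 → 01:00 to the nearest hour.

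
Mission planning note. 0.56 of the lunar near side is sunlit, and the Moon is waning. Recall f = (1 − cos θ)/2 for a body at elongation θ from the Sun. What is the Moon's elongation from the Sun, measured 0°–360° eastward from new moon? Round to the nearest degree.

263°

cos θ = 1 − 2f = -0.120, giving a principal value of 96.9°.
A waning Moon lies in 180°–360°, so θ = 360° − 96.9° = 263.1°.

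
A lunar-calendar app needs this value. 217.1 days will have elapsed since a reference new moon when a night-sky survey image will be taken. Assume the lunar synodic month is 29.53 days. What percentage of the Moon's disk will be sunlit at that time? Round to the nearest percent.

217.1 d spans 7 complete synodic months (7 × 29.53 = 206.71 d) plus 10.39 d.
Elongation θ = 360° × 10.39/29.53 ≈ 126.7°.
Illuminated fraction = (1 − cos 126.7°)/2 = (1 − (-0.597))/2 ≈ 0.799, so 80%.

80%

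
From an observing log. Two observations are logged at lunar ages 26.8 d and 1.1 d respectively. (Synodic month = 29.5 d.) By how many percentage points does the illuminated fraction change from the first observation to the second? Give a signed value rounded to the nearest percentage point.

θ₁ = 360° × 26.8/29.5 = 327.1°, f₁ = (1 − cos θ₁)/2 = 0.080.
θ₂ = 360° × 1.1/29.5 = 13.4°, f₂ = (1 − cos θ₂)/2 = 0.014.
Change = f₂ − f₁ = -0.067 → -7 percentage points.

-7 pp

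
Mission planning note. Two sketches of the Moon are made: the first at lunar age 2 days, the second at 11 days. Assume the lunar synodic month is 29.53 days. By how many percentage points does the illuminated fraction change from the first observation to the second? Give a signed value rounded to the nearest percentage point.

θ₁ = 360° × 2/29.53 = 24.4°, f₁ = (1 − cos θ₁)/2 = 0.045.
θ₂ = 360° × 11/29.53 = 134.1°, f₂ = (1 − cos θ₂)/2 = 0.848.
Change = f₂ − f₁ = +0.803 → +80 percentage points.

+80 pp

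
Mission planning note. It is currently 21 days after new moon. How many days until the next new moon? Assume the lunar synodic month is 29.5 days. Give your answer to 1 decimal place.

One full lunation from the last new moon is 29.5 d; remaining = 29.5 − 21 = 8.500 d.

8.5 days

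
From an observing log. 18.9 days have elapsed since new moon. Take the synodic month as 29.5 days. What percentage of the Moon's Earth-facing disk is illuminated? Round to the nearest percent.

Phase angle: θ = 360°·(18.9 d)/(29.5 d) = 230.6°.
With cos θ = (-0.634), the lit fraction is (1 − (-0.634))/2 ≈ 0.817, so 82%.

82%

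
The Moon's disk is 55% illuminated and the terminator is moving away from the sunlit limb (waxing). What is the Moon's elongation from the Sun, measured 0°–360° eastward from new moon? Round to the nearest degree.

cos θ = 1 − 2f = -0.100, giving a principal value of 95.7°.
Waxing ⇒ before full, so θ = 95.7°.

96°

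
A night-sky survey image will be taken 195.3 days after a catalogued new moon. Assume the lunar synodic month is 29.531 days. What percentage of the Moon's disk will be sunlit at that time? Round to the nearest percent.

Reduce mod P: 195.3 − 6×29.531 = 18.11 d into the current lunation.
The Moon has covered 18.11/29.531 of its cycle, so θ ≈ 360° × 18.11/29.531 = 220.8°.
With cos θ = (-0.757), the lit fraction is (1 − (-0.757))/2 ≈ 0.878, so 88%.

88%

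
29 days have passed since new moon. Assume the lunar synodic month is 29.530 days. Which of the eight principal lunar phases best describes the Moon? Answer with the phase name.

θ ≈ 360° × 29/29.530 = 354°, which falls in the new moon sector.

new moon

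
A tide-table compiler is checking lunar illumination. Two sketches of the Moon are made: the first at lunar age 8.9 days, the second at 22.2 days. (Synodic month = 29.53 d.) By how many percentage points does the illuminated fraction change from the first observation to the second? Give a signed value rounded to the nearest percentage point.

-16 pp

First observation: θ = 360°·8.9/29.53 = 108.5°, so f = 0.659.
Second observation: θ = 270.6°, f = 0.494.
Δf = 0.494 − 0.659 = -0.164, i.e. -16 pp.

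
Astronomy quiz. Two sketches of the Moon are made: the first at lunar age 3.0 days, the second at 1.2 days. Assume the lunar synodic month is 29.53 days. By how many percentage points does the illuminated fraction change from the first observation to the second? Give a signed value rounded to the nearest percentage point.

θ₁ = 360° × 3.0/29.53 = 36.6°, f₁ = (1 − cos θ₁)/2 = 0.098.
θ₂ = 360° × 1.2/29.53 = 14.6°, f₂ = (1 − cos θ₂)/2 = 0.016.
Change = f₂ − f₁ = -0.082 → -8 percentage points.

-8 percentage points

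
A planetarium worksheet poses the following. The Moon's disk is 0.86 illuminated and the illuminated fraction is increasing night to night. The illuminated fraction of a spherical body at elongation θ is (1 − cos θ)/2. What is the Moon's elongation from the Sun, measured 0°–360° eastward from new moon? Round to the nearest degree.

136°

cos θ = 1 − 2f = -0.720, giving a principal value of 136.1°.
The Moon is waxing (0°–180°), so θ = 136.1° directly.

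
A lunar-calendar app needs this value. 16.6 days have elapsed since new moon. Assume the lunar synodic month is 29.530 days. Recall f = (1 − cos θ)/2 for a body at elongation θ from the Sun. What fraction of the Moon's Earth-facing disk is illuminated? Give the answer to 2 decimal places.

Phase angle: θ = 360°·(16.6 d)/(29.530 d) = 202.4°.
With cos θ = (-0.925), the lit fraction is (1 − (-0.925))/2 ≈ 0.962.

0.96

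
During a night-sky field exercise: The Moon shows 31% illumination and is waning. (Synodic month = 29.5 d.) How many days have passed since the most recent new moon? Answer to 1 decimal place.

24.0 days

Invert f = (1 − cos θ)/2 to get cos θ = 1 − 2(0.31) = 0.380, hence θ₀ = arccos 0.380 = 67.7°.
Since the Moon is past full (waning), take the reflex angle: θ = 360° − 67.7° = 292.3°.
That fraction of the synodic month is 292.3/360 × 29.5 d ≈ 23.96 d.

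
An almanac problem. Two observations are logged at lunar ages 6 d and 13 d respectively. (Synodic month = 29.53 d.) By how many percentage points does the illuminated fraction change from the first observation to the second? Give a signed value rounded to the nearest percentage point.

+61 pp

First observation: θ = 360°·6/29.53 = 73.1°, so f = 0.355.
Second observation: θ = 158.5°, f = 0.965.
Δf = 0.965 − 0.355 = +0.610, i.e. +61 pp.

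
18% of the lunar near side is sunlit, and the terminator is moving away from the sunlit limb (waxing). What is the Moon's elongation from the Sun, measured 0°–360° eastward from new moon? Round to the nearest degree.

50°

Invert f = (1 − cos θ)/2 to get cos θ = 1 − 2(0.18) = 0.640, hence θ₀ = arccos 0.640 = 50.2°.
Waxing ⇒ before full, so θ = 50.2°.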